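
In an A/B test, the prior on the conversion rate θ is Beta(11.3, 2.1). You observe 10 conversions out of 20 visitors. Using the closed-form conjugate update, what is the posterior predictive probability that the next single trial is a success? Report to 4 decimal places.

0.6377

The Beta prior is conjugate to a Binomial/Bernoulli likelihood; the update adds successes to α and failures to β.
Posterior: Beta(α+k, β+n−k) = Beta(11.3+10, 2.1+10) = Beta(21.3, 12.1).
For a single future Bernoulli trial, P(success | data) = α/(α+β) = 0.6377.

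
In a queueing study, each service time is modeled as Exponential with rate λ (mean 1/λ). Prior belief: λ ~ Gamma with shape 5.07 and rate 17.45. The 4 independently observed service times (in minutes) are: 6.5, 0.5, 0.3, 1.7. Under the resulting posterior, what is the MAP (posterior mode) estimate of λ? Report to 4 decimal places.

0.3051

With a Gamma(shape α, rate β) prior on the exponential rate λ, the posterior after n observations with total T = Σxᵢ is Gamma(α+n, β+T).
Sum of observations T = 9.0 minutes; n = 4.
Posterior: Gamma(5.07+4, 17.45+9.0) = Gamma(9.07, 26.45).
Mode = (α−1)/β = 0.3051.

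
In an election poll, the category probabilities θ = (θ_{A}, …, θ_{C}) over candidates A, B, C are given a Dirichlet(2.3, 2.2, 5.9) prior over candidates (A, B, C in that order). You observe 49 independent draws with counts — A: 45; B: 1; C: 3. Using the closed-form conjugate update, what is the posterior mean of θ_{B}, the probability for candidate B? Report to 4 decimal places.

The Dirichlet prior is conjugate to the Multinomial likelihood: each posterior αⱼ = prior αⱼ + observed count nⱼ.
Posterior concentration: (47.3, 3.2, 8.9), total = 59.4.
E[θ_{B}|data] = α_{B}/Σα = 3.2/59.4 = 0.0539.

0.0539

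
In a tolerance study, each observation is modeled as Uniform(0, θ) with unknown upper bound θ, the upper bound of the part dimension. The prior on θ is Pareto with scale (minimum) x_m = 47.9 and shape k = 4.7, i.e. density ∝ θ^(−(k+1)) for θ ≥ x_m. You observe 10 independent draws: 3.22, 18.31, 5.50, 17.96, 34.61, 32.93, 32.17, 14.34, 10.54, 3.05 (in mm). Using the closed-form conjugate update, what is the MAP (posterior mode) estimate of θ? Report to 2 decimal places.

47.90

A Pareto(scale x_m, shape k) prior on the upper bound θ of Uniform(0, θ) is conjugate: posterior is Pareto(max(x_m, max xᵢ), k + n).
Sample maximum = 34.61; prior scale x_m = 47.9 → posterior scale = max = 47.90.
Posterior shape = 4.7 + 10 = 14.7.
The Pareto density is decreasing on [x_m, ∞), so the mode is x_m = 47.90.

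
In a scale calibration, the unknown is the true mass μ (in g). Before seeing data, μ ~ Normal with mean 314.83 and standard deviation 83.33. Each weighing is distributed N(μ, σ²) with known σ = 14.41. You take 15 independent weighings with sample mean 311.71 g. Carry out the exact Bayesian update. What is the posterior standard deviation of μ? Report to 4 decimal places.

3.7169

For Normal data with known variance σ², a Normal(μ₀, σ₀²) prior on μ is conjugate. Posterior precision = 1/σ₀² + n/σ²; posterior mean is the precision-weighted average of μ₀ and x̄.
σ₀² = 83.33² = 6943.8889, σ² = 14.41² = 207.6481; σ² + n·σ₀² = 207.6481 + 15·6943.8889 = 104365.9816.
Posterior precision = 1/σ₀² + n/σ² = 1/6943.8889 + 15/207.6481 = (σ² + n·σ₀²)/(σ₀²σ²) = 104365.9816/(6943.8889·207.6481); posterior variance σₙ² = σ₀²σ²/(σ² + n·σ₀²) = 6943.8889·207.6481/104365.9816 = 13.815664.
Posterior SD = √σₙ² = √(6943.8889·207.6481/104365.9816) = 3.7169.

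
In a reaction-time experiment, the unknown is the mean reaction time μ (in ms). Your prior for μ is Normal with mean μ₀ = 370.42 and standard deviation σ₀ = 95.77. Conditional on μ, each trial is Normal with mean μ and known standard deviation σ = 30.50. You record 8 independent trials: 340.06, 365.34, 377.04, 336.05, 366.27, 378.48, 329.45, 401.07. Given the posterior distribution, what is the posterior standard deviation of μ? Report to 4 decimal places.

For Normal data with known variance σ², a Normal(μ₀, σ₀²) prior on μ is conjugate. Posterior precision = 1/σ₀² + n/σ²; posterior mean is the precision-weighted average of μ₀ and x̄.
σ₀² = 95.77² = 9171.8929, σ² = 30.50² = 930.25; σ² + n·σ₀² = 930.25 + 8·9171.8929 = 74305.3932.
Posterior precision = 1/σ₀² + n/σ² = 1/9171.8929 + 8/930.25 = (σ² + n·σ₀²)/(σ₀²σ²) = 74305.3932/(9171.8929·930.25); posterior variance σₙ² = σ₀²σ²/(σ² + n·σ₀²) = 9171.8929·930.25/74305.3932 = 114.825493.
Posterior SD = √σₙ² = √(9171.8929·930.25/74305.3932) = 10.7157.

10.7157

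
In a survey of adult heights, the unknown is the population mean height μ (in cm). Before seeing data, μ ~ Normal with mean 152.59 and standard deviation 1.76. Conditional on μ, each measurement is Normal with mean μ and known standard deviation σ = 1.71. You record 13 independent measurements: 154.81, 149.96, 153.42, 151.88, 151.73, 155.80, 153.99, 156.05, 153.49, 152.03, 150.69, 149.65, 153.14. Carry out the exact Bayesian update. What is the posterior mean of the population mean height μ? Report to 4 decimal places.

152.8030

For Normal data with known variance σ², a Normal(μ₀, σ₀²) prior on μ is conjugate. Posterior precision = 1/σ₀² + n/σ²; posterior mean is the precision-weighted average of μ₀ and x̄.
Σxᵢ = 154.81 + 149.96 + 153.42 + 151.88 + 151.73 + 155.80 + 153.99 + 156.05 + 153.49 + 152.03 + 150.69 + 149.65 + 153.14 = 1986.64, so n·x̄ = 1986.64.
σ₀² = 1.76² = 3.0976, σ² = 1.71² = 2.9241; σ² + n·σ₀² = 2.9241 + 13·3.0976 = 43.1929.
Posterior mean = (μ₀/σ₀² + n·x̄/σ²)/(1/σ₀² + n/σ²) = (σ²·μ₀ + σ₀²·n·x̄)/(σ² + n·σ₀²) = (2.9241·152.59 + 3.0976·1986.64)/43.1929 = 6600.004483/43.1929 = 152.8030.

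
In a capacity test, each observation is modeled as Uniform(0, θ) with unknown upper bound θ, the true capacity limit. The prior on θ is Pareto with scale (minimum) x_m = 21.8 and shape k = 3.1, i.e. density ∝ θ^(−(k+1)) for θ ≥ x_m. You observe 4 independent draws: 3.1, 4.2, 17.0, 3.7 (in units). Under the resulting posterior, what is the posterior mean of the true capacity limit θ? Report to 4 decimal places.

A Pareto(scale x_m, shape k) prior on the upper bound θ of Uniform(0, θ) is conjugate: posterior is Pareto(max(x_m, max xᵢ), k + n).
Sample maximum = 17.0; prior scale x_m = 21.8 → posterior scale = max = 21.8.
Posterior shape = 3.1 + 4 = 7.1.
E[θ|data] = k·x_m/(k−1) = 7.1·21.8/6.1 = 25.3738.

25.3738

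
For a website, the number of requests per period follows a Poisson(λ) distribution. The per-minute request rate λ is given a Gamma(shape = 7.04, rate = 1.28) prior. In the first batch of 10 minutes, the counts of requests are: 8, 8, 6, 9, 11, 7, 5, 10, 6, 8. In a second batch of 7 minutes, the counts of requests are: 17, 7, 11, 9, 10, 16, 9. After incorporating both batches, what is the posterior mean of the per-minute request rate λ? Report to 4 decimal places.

8.9737

With a Gamma(shape α, rate β) prior, the Poisson likelihood is conjugate: the posterior is Gamma(α + ΣXᵢ, β + n).
Batch 1: sum of counts S = 78 over n = 10 minutes.
After batch 1: Gamma(α+S, β+n) = Gamma(7.04+78, 1.28+10) = Gamma(85.04, 11.28).
Batch 2: sum of counts S = 79 over n = 7 minutes.
After batch 2: Gamma(α+S, β+n) = Gamma(85.04+79, 11.28+7) = Gamma(164.04, 18.28).
Posterior mean = α/β = 164.04/18.28 = 8.9737.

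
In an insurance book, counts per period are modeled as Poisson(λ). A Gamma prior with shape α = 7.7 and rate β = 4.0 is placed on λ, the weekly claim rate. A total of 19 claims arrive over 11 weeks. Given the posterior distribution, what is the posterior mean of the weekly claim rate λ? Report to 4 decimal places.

With a Gamma(shape α, rate β) prior, the Poisson likelihood is conjugate: the posterior is Gamma(α + ΣXᵢ, β + n).
Posterior: Gamma(α+S, β+n) = Gamma(7.7+19, 4.0+11) = Gamma(26.7, 15.0).
Posterior mean = α/β = 26.7/15.0 = 1.7800.

1.7800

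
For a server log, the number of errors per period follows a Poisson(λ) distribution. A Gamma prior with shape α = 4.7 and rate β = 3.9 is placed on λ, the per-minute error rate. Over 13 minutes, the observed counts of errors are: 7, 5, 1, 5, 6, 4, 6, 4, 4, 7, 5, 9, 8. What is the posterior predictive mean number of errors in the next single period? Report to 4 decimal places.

With a Gamma(shape α, rate β) prior, the Poisson likelihood is conjugate: the posterior is Gamma(α + ΣXᵢ, β + n).
Sum of counts S = 71 over n = 13 minutes.
Posterior: Gamma(α+S, β+n) = Gamma(4.7+71, 3.9+13) = Gamma(75.7, 16.9).
The predictive distribution for one future period is NegBinom with mean α/β = 4.4793.

4.4793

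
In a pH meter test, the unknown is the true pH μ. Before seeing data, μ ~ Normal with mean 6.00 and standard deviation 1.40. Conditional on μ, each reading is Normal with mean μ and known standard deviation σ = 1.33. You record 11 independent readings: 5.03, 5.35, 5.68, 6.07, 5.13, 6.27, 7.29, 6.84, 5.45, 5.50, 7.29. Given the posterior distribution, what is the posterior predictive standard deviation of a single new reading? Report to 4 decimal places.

1.3847

For Normal data with known variance σ², a Normal(μ₀, σ₀²) prior on μ is conjugate. Posterior precision = 1/σ₀² + n/σ²; posterior mean is the precision-weighted average of μ₀ and x̄.
σ₀² = 1.40² = 1.96, σ² = 1.33² = 1.7689; σ² + n·σ₀² = 1.7689 + 11·1.96 = 23.3289.
Posterior precision = 1/σ₀² + n/σ² = 1/1.96 + 11/1.7689 = (σ² + n·σ₀²)/(σ₀²σ²) = 23.3289/(1.96·1.7689); posterior variance σₙ² = σ₀²σ²/(σ² + n·σ₀²) = 1.96·1.7689/23.3289 = 0.148616.
Predictive variance for one new observation = σₙ² + σ² = 1.96·1.7689/23.3289 + 1.7689 = σ²·(σ₀² + 23.3289)/23.3289 = 1.7689·25.2889/23.3289 = 1.917516; SD = √(1.7689·25.2889/23.3289) = 1.3847.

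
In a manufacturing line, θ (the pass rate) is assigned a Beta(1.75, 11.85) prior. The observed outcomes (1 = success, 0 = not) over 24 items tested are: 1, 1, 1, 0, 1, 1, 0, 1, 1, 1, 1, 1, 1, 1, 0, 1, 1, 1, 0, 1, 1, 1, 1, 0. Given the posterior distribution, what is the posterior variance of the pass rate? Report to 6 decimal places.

0.006407

The Beta prior is conjugate to a Binomial/Bernoulli likelihood; the update adds successes to α and failures to β.
Posterior: Beta(α+k, β+n−k) = Beta(1.75+19, 11.85+5) = Beta(20.75, 16.85).
Var = αβ/((α+β)²(α+β+1)) = 20.75·16.85/(37.60²·38.60) = 0.006407.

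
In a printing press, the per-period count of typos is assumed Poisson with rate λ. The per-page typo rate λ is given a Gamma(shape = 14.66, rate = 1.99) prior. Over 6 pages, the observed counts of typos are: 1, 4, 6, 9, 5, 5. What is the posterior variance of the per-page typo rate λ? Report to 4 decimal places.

0.6996

With a Gamma(shape α, rate β) prior, the Poisson likelihood is conjugate: the posterior is Gamma(α + ΣXᵢ, β + n).
Sum of counts S = 30 over n = 6 pages.
Posterior: Gamma(α+S, β+n) = Gamma(14.66+30, 1.99+6) = Gamma(44.66, 7.99).
Var = α/β² = 44.66/7.99² = 0.6996.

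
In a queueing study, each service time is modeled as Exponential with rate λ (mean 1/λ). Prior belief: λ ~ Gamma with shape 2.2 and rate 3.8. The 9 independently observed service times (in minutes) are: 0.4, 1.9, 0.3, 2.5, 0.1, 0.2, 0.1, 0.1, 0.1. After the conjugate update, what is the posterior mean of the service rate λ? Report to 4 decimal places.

1.1789

With a Gamma(shape α, rate β) prior on the exponential rate λ, the posterior after n observations with total T = Σxᵢ is Gamma(α+n, β+T).
Sum of observations T = 5.7 minutes; n = 9.
Posterior: Gamma(2.2+9, 3.8+5.7) = Gamma(11.2, 9.5).
Posterior mean of λ = α/β = 11.2/9.5 = 1.1789.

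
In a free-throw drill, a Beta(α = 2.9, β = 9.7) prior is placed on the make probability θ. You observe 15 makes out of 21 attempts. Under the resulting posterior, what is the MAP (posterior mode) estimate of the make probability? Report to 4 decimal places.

The Beta prior is conjugate to a Binomial/Bernoulli likelihood; the update adds successes to α and failures to β.
Posterior: Beta(α+k, β+n−k) = Beta(2.9+15, 9.7+6) = Beta(17.9, 15.7).
Mode of Beta(a,b) for a,b>1 is (a−1)/(a+b−2) = 16.9/31.6 = 0.5348.

0.5348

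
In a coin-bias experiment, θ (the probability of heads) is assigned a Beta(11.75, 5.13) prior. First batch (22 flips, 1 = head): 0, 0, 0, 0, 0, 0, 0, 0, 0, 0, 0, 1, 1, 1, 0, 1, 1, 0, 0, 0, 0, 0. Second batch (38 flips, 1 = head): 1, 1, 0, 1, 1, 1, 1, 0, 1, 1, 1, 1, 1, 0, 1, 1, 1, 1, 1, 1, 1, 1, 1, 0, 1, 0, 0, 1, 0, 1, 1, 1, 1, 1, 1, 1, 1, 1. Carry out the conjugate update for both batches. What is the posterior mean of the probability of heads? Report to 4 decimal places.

The Beta prior is conjugate to a Binomial/Bernoulli likelihood; the update adds successes to α and failures to β.
After batch 1: Beta(11.75+5, 5.13+17) = Beta(16.75, 22.13).
After batch 2: Beta(16.75+31, 22.13+7) = Beta(47.75, 29.13).
Posterior mean = α/(α+β) = 47.75/76.88 = 0.6211.

0.6211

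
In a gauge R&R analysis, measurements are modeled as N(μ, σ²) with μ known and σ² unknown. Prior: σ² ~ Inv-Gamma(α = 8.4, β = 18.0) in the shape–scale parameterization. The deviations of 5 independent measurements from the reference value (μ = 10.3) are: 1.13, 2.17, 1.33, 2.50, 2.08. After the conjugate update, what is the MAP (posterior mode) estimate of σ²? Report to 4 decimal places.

With known mean μ and an Inverse-Gamma(α, β) prior on σ², the Normal likelihood is conjugate: posterior is Inv-Gamma(α + n/2, β + Σ(xᵢ−μ)²/2).
Σ(xᵢ−μ)² = (1.13)² + (2.17)² + (1.33)² + (2.50)² + (2.08)² = 18.3311.
Posterior: Inv-Gamma(8.4 + 5/2, 18.0 + 18.3311/2) = Inv-Gamma(10.90, 27.16555).
Mode = β/(α+1) = 27.16555/11.90 = 2.2828.

2.2828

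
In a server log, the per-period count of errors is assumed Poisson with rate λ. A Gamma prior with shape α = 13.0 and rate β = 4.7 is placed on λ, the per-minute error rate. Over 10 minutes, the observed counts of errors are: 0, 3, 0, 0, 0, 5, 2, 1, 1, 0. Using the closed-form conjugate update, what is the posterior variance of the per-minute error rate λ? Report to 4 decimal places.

With a Gamma(shape α, rate β) prior, the Poisson likelihood is conjugate: the posterior is Gamma(α + ΣXᵢ, β + n).
Sum of counts S = 12 over n = 10 minutes.
Posterior: Gamma(α+S, β+n) = Gamma(13.0+12, 4.7+10) = Gamma(25.0, 14.7).
Var = α/β² = 25.0/14.7² = 0.1157.

0.1157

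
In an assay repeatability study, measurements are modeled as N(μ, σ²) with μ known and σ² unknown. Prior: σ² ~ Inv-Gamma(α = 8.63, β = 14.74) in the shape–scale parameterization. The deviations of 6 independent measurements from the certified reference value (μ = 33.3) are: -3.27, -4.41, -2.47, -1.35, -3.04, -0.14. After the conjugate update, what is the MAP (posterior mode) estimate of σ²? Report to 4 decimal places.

With known mean μ and an Inverse-Gamma(α, β) prior on σ², the Normal likelihood is conjugate: posterior is Inv-Gamma(α + n/2, β + Σ(xᵢ−μ)²/2).
Σ(xᵢ−μ)² = (-3.27)² + (-4.41)² + (-2.47)² + (-1.35)² + (-3.04)² + (-0.14)² = 47.3256.
Posterior: Inv-Gamma(8.63 + 6/2, 14.74 + 47.3256/2) = Inv-Gamma(11.63, 38.40280).
Mode = β/(α+1) = 38.40280/12.63 = 3.0406.

3.0406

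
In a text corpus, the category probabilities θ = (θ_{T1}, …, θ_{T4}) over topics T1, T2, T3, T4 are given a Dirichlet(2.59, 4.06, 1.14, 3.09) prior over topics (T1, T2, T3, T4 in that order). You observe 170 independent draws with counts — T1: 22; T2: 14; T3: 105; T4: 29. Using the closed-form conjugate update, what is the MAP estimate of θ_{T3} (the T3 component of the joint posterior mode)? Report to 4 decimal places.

0.5944

The Dirichlet prior is conjugate to the Multinomial likelihood: each posterior αⱼ = prior αⱼ + observed count nⱼ.
Posterior concentration: (24.59, 18.06, 106.14, 32.09), total = 180.88.
Joint mode component: (α_{T3}−1)/(Σα−K) = 105.14/176.88 = 0.5944.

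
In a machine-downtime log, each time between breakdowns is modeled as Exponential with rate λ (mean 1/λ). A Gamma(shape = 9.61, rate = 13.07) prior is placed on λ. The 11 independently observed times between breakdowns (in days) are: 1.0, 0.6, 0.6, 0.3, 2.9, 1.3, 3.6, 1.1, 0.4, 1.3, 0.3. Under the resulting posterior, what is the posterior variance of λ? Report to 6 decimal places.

0.029415

With a Gamma(shape α, rate β) prior on the exponential rate λ, the posterior after n observations with total T = Σxᵢ is Gamma(α+n, β+T).
Sum of observations T = 13.4 days; n = 11.
Posterior: Gamma(9.61+11, 13.07+13.4) = Gamma(20.61, 26.47).
Var = α/β² = 0.029415.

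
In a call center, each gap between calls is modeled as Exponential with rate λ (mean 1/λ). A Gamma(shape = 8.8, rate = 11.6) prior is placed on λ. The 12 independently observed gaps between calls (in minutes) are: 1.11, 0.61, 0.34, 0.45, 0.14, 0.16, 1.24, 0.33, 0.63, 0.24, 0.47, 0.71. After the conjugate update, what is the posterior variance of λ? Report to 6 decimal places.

With a Gamma(shape α, rate β) prior on the exponential rate λ, the posterior after n observations with total T = Σxᵢ is Gamma(α+n, β+T).
Sum of observations T = 6.43 minutes; n = 12.
Posterior: Gamma(8.8+12, 11.6+6.43) = Gamma(20.8, 18.03).
Var = α/β² = 0.063984.

0.063984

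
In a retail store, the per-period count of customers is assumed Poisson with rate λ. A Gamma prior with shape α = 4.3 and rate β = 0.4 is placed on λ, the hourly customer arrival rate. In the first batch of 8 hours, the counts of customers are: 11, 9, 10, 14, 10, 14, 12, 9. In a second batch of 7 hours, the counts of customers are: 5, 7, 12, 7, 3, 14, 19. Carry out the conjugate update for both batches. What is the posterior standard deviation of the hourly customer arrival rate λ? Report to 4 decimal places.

With a Gamma(shape α, rate β) prior, the Poisson likelihood is conjugate: the posterior is Gamma(α + ΣXᵢ, β + n).
Batch 1: sum of counts S = 89 over n = 8 hours.
After batch 1: Gamma(α+S, β+n) = Gamma(4.3+89, 0.4+8) = Gamma(93.3, 8.4).
Batch 2: sum of counts S = 67 over n = 7 hours.
After batch 2: Gamma(α+S, β+n) = Gamma(93.3+67, 8.4+7) = Gamma(160.3, 15.4).
SD = √α/β = √160.3/15.4 = 0.8221.

0.8221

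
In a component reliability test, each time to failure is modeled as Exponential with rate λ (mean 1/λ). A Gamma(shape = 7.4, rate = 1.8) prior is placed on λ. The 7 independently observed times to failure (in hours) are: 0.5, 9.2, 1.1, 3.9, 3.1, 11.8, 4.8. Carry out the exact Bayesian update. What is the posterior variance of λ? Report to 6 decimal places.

With a Gamma(shape α, rate β) prior on the exponential rate λ, the posterior after n observations with total T = Σxᵢ is Gamma(α+n, β+T).
Sum of observations T = 34.4 hours; n = 7.
Posterior: Gamma(7.4+7, 1.8+34.4) = Gamma(14.4, 36.2).
Var = α/β² = 0.010989.

0.010989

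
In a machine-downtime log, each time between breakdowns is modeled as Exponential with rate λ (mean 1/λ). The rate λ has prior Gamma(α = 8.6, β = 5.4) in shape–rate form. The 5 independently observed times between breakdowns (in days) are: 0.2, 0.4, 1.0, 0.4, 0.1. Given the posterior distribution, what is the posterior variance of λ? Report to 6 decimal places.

0.241778

With a Gamma(shape α, rate β) prior on the exponential rate λ, the posterior after n observations with total T = Σxᵢ is Gamma(α+n, β+T).
Sum of observations T = 2.1 days; n = 5.
Posterior: Gamma(8.6+5, 5.4+2.1) = Gamma(13.6, 7.5).
Var = α/β² = 0.241778.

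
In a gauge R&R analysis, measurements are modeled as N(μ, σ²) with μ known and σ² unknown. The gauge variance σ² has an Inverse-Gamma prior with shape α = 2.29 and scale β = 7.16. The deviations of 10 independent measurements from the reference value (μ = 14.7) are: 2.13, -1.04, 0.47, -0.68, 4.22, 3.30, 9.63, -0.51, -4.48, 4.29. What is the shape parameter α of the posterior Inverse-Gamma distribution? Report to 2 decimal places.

With known mean μ and an Inverse-Gamma(α, β) prior on σ², the Normal likelihood is conjugate: posterior is Inv-Gamma(α + n/2, β + Σ(xᵢ−μ)²/2).
Σ(xᵢ−μ)² = (2.13)² + (-1.04)² + (0.47)² + (-0.68)² + (4.22)² + (3.30)² + (9.63)² + (-0.51)² + (-4.48)² + (4.29)² = 166.4717.
Posterior: Inv-Gamma(2.29 + 10/2, 7.16 + 166.4717/2) = Inv-Gamma(7.29, 90.39585).
Posterior α = 7.29.

7.29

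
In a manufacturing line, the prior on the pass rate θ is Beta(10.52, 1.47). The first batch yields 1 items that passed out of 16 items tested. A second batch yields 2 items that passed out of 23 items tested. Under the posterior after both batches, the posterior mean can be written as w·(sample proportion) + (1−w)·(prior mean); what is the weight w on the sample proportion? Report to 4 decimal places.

0.7649

The Beta prior is conjugate to a Binomial/Bernoulli likelihood; the update adds successes to α and failures to β.
Total number of items tested: n = 16 + 23 = 39.
Posterior mean = (α₀+k)/(α₀+β₀+n) = [n/(α₀+β₀+n)]·(k/n) + [(α₀+β₀)/(α₀+β₀+n)]·α₀/(α₀+β₀), so only n and the prior enter the weight.
The weight on the data is w = n/(α₀+β₀+n) = 39/(10.52+1.47+39) = 39/50.99 = 0.7649.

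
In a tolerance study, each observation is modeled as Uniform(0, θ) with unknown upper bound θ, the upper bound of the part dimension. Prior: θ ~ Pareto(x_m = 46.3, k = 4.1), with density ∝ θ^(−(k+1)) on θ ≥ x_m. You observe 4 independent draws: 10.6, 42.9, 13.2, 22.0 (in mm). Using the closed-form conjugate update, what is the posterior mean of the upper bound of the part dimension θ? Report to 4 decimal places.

A Pareto(scale x_m, shape k) prior on the upper bound θ of Uniform(0, θ) is conjugate: posterior is Pareto(max(x_m, max xᵢ), k + n).
Sample maximum = 42.9; prior scale x_m = 46.3 → posterior scale = max = 46.3.
Posterior shape = 4.1 + 4 = 8.1.
E[θ|data] = k·x_m/(k−1) = 8.1·46.3/7.1 = 52.8211.

52.8211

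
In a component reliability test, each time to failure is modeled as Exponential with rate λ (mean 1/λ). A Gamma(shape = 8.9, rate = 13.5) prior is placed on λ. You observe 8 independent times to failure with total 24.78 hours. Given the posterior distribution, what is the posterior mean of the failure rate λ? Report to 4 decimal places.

0.4415

With a Gamma(shape α, rate β) prior on the exponential rate λ, the posterior after n observations with total T = Σxᵢ is Gamma(α+n, β+T).
Posterior: Gamma(8.9+8, 13.5+24.78) = Gamma(16.9, 38.28).
Posterior mean of λ = α/β = 16.9/38.28 = 0.4415.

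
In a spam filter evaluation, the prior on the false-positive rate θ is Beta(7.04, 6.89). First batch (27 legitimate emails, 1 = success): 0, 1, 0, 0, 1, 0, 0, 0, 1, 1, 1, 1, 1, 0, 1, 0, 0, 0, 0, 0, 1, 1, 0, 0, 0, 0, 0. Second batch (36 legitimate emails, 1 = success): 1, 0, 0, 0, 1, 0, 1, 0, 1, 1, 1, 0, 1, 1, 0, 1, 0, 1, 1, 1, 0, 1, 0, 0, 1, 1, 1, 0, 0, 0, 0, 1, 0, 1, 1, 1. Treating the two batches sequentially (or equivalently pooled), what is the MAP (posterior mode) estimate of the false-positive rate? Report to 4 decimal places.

The Beta prior is conjugate to a Binomial/Bernoulli likelihood; the update adds successes to α and failures to β.
After batch 1: Beta(7.04+10, 6.89+17) = Beta(17.04, 23.89).
After batch 2: Beta(17.04+20, 23.89+16) = Beta(37.04, 39.89).
Mode of Beta(a,b) for a,b>1 is (a−1)/(a+b−2) = 36.04/74.93 = 0.4810.

0.4810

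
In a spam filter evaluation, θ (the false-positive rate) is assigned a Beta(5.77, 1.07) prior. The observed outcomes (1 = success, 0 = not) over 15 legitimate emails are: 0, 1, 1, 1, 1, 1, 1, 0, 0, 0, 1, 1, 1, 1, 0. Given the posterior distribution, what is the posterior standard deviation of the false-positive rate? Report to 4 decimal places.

0.0937

The Beta prior is conjugate to a Binomial/Bernoulli likelihood; the update adds successes to α and failures to β.
Posterior: Beta(α+k, β+n−k) = Beta(5.77+10, 1.07+5) = Beta(15.77, 6.07).
Var = αβ/((α+β)²(α+β+1)) = 15.77·6.07/(21.84²·22.84) = 0.00878656; SD = √0.00878656 = 0.0937.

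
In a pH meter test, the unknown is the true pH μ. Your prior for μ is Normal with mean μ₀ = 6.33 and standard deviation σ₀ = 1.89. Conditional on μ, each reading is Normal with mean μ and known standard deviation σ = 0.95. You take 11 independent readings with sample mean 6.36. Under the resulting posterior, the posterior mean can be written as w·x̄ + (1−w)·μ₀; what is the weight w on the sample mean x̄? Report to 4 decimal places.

0.9775

For Normal data with known variance σ², a Normal(μ₀, σ₀²) prior on μ is conjugate. Posterior precision = 1/σ₀² + n/σ²; posterior mean is the precision-weighted average of μ₀ and x̄.
σ₀² = 1.89² = 3.5721, σ² = 0.95² = 0.9025. Prior precision 1/σ₀² = 1/3.5721; data precision n/σ² = 11/0.9025.
w = (n/σ²)/(1/σ₀² + n/σ²) = n·σ₀²/(σ² + n·σ₀²) = 11·3.5721/(0.9025 + 11·3.5721) = 39.2931/40.1956 = 0.9775.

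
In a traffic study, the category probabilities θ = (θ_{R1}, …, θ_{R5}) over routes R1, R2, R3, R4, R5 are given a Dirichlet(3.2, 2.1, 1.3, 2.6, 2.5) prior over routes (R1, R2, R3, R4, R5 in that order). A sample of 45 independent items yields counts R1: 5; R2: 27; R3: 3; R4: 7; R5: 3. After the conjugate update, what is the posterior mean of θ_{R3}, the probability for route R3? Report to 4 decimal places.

The Dirichlet prior is conjugate to the Multinomial likelihood: each posterior αⱼ = prior αⱼ + observed count nⱼ.
Posterior concentration: (8.2, 29.1, 4.3, 9.6, 5.5), total = 56.7.
E[θ_{R3}|data] = α_{R3}/Σα = 4.3/56.7 = 0.0758.

0.0758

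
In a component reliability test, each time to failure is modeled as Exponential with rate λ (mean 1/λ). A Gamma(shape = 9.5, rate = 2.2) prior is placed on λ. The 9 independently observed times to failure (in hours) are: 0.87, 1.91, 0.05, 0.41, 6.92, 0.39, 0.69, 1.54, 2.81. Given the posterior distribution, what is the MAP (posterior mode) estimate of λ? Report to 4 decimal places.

0.9837

With a Gamma(shape α, rate β) prior on the exponential rate λ, the posterior after n observations with total T = Σxᵢ is Gamma(α+n, β+T).
Sum of observations T = 15.59 hours; n = 9.
Posterior: Gamma(9.5+9, 2.2+15.59) = Gamma(18.5, 17.79).
Mode = (α−1)/β = 0.9837.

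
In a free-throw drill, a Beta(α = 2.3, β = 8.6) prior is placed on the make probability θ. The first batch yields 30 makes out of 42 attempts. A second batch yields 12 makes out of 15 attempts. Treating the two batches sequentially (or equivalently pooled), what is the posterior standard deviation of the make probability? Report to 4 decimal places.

0.0574

The Beta prior is conjugate to a Binomial/Bernoulli likelihood; the update adds successes to α and failures to β.
After batch 1: Beta(2.3+30, 8.6+12) = Beta(32.3, 20.6).
After batch 2: Beta(32.3+12, 20.6+3) = Beta(44.3, 23.6).
Var = αβ/((α+β)²(α+β+1)) = 44.3·23.6/(67.9²·68.9) = 0.00329122; SD = √0.00329122 = 0.0574.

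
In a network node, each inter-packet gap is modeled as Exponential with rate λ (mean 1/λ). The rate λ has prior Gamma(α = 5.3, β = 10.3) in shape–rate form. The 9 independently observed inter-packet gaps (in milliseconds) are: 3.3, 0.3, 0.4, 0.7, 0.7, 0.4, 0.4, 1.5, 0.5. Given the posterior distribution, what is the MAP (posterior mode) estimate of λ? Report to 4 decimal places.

With a Gamma(shape α, rate β) prior on the exponential rate λ, the posterior after n observations with total T = Σxᵢ is Gamma(α+n, β+T).
Sum of observations T = 8.2 milliseconds; n = 9.
Posterior: Gamma(5.3+9, 10.3+8.2) = Gamma(14.3, 18.5).
Mode = (α−1)/β = 0.7189.

0.7189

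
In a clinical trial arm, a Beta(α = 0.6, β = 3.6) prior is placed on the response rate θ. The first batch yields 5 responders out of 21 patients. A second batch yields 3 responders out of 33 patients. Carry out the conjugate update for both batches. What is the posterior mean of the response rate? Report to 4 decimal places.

0.1478

The Beta prior is conjugate to a Binomial/Bernoulli likelihood; the update adds successes to α and failures to β.
After batch 1: Beta(0.6+5, 3.6+16) = Beta(5.6, 19.6).
After batch 2: Beta(5.6+3, 19.6+30) = Beta(8.6, 49.6).
Posterior mean = α/(α+β) = 8.6/58.2 = 0.1478.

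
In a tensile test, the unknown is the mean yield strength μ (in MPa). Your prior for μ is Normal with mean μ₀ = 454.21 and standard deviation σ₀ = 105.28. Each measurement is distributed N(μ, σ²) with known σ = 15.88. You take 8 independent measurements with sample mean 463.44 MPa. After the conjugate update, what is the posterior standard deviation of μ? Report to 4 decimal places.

For Normal data with known variance σ², a Normal(μ₀, σ₀²) prior on μ is conjugate. Posterior precision = 1/σ₀² + n/σ²; posterior mean is the precision-weighted average of μ₀ and x̄.
σ₀² = 105.28² = 11083.8784, σ² = 15.88² = 252.1744; σ² + n·σ₀² = 252.1744 + 8·11083.8784 = 88923.2016.
Posterior precision = 1/σ₀² + n/σ² = 1/11083.8784 + 8/252.1744 = (σ² + n·σ₀²)/(σ₀²σ²) = 88923.2016/(11083.8784·252.1744); posterior variance σₙ² = σ₀²σ²/(σ² + n·σ₀²) = 11083.8784·252.1744/88923.2016 = 31.432408.
Posterior SD = √σₙ² = √(11083.8784·252.1744/88923.2016) = 5.6065.

5.6065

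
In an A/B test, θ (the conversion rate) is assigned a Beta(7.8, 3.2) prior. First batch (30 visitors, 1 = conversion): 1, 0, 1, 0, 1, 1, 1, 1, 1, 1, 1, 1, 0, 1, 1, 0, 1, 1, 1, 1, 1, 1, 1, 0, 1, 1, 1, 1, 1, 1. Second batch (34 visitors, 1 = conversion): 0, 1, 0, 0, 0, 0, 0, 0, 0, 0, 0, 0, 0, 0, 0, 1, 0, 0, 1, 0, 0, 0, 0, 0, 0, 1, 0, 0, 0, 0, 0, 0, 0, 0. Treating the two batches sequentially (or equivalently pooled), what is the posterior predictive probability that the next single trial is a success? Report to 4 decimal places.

The Beta prior is conjugate to a Binomial/Bernoulli likelihood; the update adds successes to α and failures to β.
After batch 1: Beta(7.8+25, 3.2+5) = Beta(32.8, 8.2).
After batch 2: Beta(32.8+4, 8.2+30) = Beta(36.8, 38.2).
For a single future Bernoulli trial, P(success | data) = α/(α+β) = 0.4907.

0.4907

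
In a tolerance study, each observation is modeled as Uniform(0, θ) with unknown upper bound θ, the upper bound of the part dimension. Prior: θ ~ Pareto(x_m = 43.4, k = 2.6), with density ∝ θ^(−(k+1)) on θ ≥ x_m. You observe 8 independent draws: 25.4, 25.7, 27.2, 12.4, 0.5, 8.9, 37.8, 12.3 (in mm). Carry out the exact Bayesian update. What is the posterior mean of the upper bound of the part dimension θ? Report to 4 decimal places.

A Pareto(scale x_m, shape k) prior on the upper bound θ of Uniform(0, θ) is conjugate: posterior is Pareto(max(x_m, max xᵢ), k + n).
Sample maximum = 37.8; prior scale x_m = 43.4 → posterior scale = max = 43.4.
Posterior shape = 2.6 + 8 = 10.6.
E[θ|data] = k·x_m/(k−1) = 10.6·43.4/9.6 = 47.9208.

47.9208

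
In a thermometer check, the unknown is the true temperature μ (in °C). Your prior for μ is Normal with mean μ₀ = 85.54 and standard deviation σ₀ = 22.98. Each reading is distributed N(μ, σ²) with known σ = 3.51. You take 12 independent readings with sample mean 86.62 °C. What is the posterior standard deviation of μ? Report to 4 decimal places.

1.0123

For Normal data with known variance σ², a Normal(μ₀, σ₀²) prior on μ is conjugate. Posterior precision = 1/σ₀² + n/σ²; posterior mean is the precision-weighted average of μ₀ and x̄.
σ₀² = 22.98² = 528.0804, σ² = 3.51² = 12.3201; σ² + n·σ₀² = 12.3201 + 12·528.0804 = 6349.2849.
Posterior precision = 1/σ₀² + n/σ² = 1/528.0804 + 12/12.3201 = (σ² + n·σ₀²)/(σ₀²σ²) = 6349.2849/(528.0804·12.3201); posterior variance σₙ² = σ₀²σ²/(σ² + n·σ₀²) = 528.0804·12.3201/6349.2849 = 1.024683.
Posterior SD = √σₙ² = √(528.0804·12.3201/6349.2849) = 1.0123.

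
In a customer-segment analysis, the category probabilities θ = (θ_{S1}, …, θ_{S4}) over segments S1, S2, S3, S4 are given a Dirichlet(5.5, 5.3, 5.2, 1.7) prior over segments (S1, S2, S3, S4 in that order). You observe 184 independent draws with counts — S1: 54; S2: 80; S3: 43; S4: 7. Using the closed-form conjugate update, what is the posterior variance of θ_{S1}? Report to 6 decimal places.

The Dirichlet prior is conjugate to the Multinomial likelihood: each posterior αⱼ = prior αⱼ + observed count nⱼ.
Posterior concentration: (59.5, 85.3, 48.2, 8.7), total = 201.7.
Var[θ_j] = α_j(Σα−α_j)/((Σα)²(Σα+1)) = 59.5·142.2/(201.7²·202.7) = 0.001026.

0.001026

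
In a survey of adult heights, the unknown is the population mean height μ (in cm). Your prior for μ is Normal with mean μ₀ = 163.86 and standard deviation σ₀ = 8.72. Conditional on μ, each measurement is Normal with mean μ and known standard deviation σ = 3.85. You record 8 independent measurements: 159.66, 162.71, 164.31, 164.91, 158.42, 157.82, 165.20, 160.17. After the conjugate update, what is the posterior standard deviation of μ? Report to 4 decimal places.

1.3449

For Normal data with known variance σ², a Normal(μ₀, σ₀²) prior on μ is conjugate. Posterior precision = 1/σ₀² + n/σ²; posterior mean is the precision-weighted average of μ₀ and x̄.
σ₀² = 8.72² = 76.0384, σ² = 3.85² = 14.8225; σ² + n·σ₀² = 14.8225 + 8·76.0384 = 623.1297.
Posterior precision = 1/σ₀² + n/σ² = 1/76.0384 + 8/14.8225 = (σ² + n·σ₀²)/(σ₀²σ²) = 623.1297/(76.0384·14.8225); posterior variance σₙ² = σ₀²σ²/(σ² + n·σ₀²) = 76.0384·14.8225/623.1297 = 1.808739.
Posterior SD = √σₙ² = √(76.0384·14.8225/623.1297) = 1.3449.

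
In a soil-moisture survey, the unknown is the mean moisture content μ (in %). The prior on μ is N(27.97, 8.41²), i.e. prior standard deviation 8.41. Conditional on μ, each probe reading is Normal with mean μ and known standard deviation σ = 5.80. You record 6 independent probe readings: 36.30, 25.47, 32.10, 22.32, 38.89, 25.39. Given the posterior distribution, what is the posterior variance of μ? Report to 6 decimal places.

For Normal data with known variance σ², a Normal(μ₀, σ₀²) prior on μ is conjugate. Posterior precision = 1/σ₀² + n/σ²; posterior mean is the precision-weighted average of μ₀ and x̄.
σ₀² = 8.41² = 70.7281, σ² = 5.80² = 33.64; σ² + n·σ₀² = 33.64 + 6·70.7281 = 458.0086.
Posterior precision = 1/σ₀² + n/σ² = 1/70.7281 + 6/33.64 = (σ² + n·σ₀²)/(σ₀²σ²) = 458.0086/(70.7281·33.64); posterior variance σₙ² = σ₀²σ²/(σ² + n·σ₀²) = 70.7281·33.64/458.0086 = 5.194866.

5.194866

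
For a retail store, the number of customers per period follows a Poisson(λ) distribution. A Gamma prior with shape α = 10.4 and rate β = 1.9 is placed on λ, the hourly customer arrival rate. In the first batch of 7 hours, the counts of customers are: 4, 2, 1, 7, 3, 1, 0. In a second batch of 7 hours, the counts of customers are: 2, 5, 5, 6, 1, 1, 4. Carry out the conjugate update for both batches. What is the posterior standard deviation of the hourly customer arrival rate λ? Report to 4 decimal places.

0.4553

With a Gamma(shape α, rate β) prior, the Poisson likelihood is conjugate: the posterior is Gamma(α + ΣXᵢ, β + n).
Batch 1: sum of counts S = 18 over n = 7 hours.
After batch 1: Gamma(α+S, β+n) = Gamma(10.4+18, 1.9+7) = Gamma(28.4, 8.9).
Batch 2: sum of counts S = 24 over n = 7 hours.
After batch 2: Gamma(α+S, β+n) = Gamma(28.4+24, 8.9+7) = Gamma(52.4, 15.9).
SD = √α/β = √52.4/15.9 = 0.4553.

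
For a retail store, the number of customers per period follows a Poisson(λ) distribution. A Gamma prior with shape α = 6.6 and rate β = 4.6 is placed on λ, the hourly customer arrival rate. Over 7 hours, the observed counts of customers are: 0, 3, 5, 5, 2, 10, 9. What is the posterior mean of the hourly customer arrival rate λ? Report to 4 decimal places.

With a Gamma(shape α, rate β) prior, the Poisson likelihood is conjugate: the posterior is Gamma(α + ΣXᵢ, β + n).
Sum of counts S = 34 over n = 7 hours.
Posterior: Gamma(α+S, β+n) = Gamma(6.6+34, 4.6+7) = Gamma(40.6, 11.6).
Posterior mean = α/β = 40.6/11.6 = 3.5000.

3.5000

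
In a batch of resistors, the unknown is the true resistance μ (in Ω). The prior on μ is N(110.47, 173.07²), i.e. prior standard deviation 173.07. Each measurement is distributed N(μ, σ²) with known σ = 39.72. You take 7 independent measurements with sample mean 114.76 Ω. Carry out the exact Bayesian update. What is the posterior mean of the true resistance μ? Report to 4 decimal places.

114.7280

For Normal data with known variance σ², a Normal(μ₀, σ₀²) prior on μ is conjugate. Posterior precision = 1/σ₀² + n/σ²; posterior mean is the precision-weighted average of μ₀ and x̄.
n·x̄ = 7·114.76 = 803.32.
σ₀² = 173.07² = 29953.2249, σ² = 39.72² = 1577.6784; σ² + n·σ₀² = 1577.6784 + 7·29953.2249 = 211250.2527.
Posterior mean = (μ₀/σ₀² + n·x̄/σ²)/(1/σ₀² + n/σ²) = (σ²·μ₀ + σ₀²·n·x̄)/(σ² + n·σ₀²) = (1577.6784·110.47 + 29953.2249·803.32)/211250.2527 = 24236310.759516/211250.2527 = 114.7280.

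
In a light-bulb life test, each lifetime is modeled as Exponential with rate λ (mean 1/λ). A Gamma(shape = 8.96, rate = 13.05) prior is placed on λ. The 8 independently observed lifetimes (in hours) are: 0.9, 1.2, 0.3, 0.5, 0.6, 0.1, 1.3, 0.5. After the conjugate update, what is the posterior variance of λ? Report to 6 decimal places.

0.049823

With a Gamma(shape α, rate β) prior on the exponential rate λ, the posterior after n observations with total T = Σxᵢ is Gamma(α+n, β+T).
Sum of observations T = 5.4 hours; n = 8.
Posterior: Gamma(8.96+8, 13.05+5.4) = Gamma(16.96, 18.45).
Var = α/β² = 0.049823.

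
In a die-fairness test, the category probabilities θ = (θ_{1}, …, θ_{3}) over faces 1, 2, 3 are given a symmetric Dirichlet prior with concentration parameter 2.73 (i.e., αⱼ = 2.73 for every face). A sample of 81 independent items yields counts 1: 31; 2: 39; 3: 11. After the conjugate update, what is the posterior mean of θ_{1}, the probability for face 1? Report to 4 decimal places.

The Dirichlet prior is conjugate to the Multinomial likelihood: each posterior αⱼ = prior αⱼ + observed count nⱼ.
Posterior concentration: (33.73, 41.73, 13.73), total = 89.19.
E[θ_{1}|data] = α_{1}/Σα = 33.73/89.19 = 0.3782.

0.3782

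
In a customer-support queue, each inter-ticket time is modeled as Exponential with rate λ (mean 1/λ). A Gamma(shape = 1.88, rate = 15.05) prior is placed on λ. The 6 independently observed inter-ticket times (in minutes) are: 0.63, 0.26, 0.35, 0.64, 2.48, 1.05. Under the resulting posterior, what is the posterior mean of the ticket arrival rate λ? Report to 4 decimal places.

0.3851

With a Gamma(shape α, rate β) prior on the exponential rate λ, the posterior after n observations with total T = Σxᵢ is Gamma(α+n, β+T).
Sum of observations T = 5.41 minutes; n = 6.
Posterior: Gamma(1.88+6, 15.05+5.41) = Gamma(7.88, 20.46).
Posterior mean of λ = α/β = 7.88/20.46 = 0.3851.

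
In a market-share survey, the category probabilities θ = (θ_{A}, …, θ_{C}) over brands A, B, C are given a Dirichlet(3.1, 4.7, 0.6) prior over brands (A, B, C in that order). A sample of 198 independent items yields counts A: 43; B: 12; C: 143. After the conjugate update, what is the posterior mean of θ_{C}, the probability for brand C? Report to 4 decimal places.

The Dirichlet prior is conjugate to the Multinomial likelihood: each posterior αⱼ = prior αⱼ + observed count nⱼ.
Posterior concentration: (46.1, 16.7, 143.6), total = 206.4.
E[θ_{C}|data] = α_{C}/Σα = 143.6/206.4 = 0.6957.

0.6957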